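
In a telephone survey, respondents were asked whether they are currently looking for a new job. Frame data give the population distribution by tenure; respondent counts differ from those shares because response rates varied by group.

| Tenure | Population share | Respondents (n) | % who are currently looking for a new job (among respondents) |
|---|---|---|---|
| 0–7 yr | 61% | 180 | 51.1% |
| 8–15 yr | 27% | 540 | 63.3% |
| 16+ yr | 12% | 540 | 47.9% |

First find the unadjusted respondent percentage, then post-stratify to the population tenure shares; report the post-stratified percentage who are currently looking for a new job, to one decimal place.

54.0%

Without adjustment, the pooled respondent share is:
  (180/1260)×51.1 + (540/1260)×63.3 + (540/1260)×47.9 = 54.9571%
Post-stratified estimate weights by population shares:
  0.61×51.1 + 0.27×63.3 + 0.12×47.9 = 54.01%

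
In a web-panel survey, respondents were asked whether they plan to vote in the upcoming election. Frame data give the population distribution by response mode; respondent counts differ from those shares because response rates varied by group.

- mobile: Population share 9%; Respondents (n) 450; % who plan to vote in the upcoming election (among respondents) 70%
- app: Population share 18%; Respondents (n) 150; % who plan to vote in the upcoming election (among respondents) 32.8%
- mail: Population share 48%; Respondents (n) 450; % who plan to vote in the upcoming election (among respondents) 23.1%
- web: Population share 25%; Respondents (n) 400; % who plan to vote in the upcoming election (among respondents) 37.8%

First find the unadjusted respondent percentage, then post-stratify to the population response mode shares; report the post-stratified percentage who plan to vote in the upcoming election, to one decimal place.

Unadjusted (pooled respondent) estimate weights by respondent counts:
  (450/1450)×70 + (150/1450)×32.8 + (450/1450)×23.1 + (400/1450)×37.8 = 42.7138%
Reweighting by population response mode shares:
  0.09×70 + 0.18×32.8 + 0.48×23.1 + 0.25×37.8 = 32.742%

32.7%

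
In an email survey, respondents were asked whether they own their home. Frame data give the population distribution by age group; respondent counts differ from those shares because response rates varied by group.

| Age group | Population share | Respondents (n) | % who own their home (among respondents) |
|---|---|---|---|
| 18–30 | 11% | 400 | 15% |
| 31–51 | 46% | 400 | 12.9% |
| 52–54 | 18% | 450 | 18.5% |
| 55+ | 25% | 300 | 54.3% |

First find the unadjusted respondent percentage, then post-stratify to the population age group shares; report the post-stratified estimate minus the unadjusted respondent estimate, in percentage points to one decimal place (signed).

Naive respondent-only estimate (weights = respondent counts):
  (400/1550)×15 + (400/1550)×12.9 + (450/1550)×18.5 + (300/1550)×54.3 = 23.0806%
Reweighting by population age group shares:
  0.11×15 + 0.46×12.9 + 0.18×18.5 + 0.25×54.3 = 24.489%
Difference = 24.489 − 23.0806 = 1.4084 pp.

+1.4 percentage points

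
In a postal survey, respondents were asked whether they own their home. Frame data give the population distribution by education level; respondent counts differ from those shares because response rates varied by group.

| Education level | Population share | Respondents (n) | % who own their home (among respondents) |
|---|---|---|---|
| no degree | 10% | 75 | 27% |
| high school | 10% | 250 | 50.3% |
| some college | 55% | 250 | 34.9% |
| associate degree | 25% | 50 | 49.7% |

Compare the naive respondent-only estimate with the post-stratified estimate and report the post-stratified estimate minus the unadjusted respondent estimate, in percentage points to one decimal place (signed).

Without adjustment, the pooled respondent share is:
  (75/625)×27 + (250/625)×50.3 + (250/625)×34.9 + (50/625)×49.7 = 41.296%
Post-stratified estimate weights by population shares:
  0.1×27 + 0.1×50.3 + 0.55×34.9 + 0.25×49.7 = 39.35%
Difference = 39.35 − 41.296 = -1.946 pp.

-1.9 percentage points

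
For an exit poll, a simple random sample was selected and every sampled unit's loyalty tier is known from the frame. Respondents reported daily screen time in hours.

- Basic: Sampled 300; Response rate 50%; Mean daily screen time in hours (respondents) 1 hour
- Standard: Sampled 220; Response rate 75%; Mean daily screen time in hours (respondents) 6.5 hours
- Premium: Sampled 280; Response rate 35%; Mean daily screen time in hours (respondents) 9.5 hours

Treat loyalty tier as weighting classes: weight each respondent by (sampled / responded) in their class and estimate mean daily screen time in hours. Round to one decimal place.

5.5

Inverse-response-rate weighting restores each class to its sampled count, so class totals weight by n_sampled:
  Basic: 300 × 1 = 300
  Standard: 220 × 6.5 = 1430
  Premium: 280 × 9.5 = 2660
Adjusted estimate = 4390 / 800 = 5.4875 → 5.5.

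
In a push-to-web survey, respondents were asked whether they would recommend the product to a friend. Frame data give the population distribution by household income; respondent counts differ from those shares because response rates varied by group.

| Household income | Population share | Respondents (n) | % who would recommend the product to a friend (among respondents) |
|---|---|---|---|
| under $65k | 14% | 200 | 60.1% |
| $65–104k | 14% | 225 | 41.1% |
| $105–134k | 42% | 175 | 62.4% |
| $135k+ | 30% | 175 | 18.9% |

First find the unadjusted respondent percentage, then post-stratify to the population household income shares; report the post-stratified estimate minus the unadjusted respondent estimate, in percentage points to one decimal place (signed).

+0.2 percentage points

Naive respondent-only estimate (weights = respondent counts):
  (200/775)×60.1 + (225/775)×41.1 + (175/775)×62.4 + (175/775)×18.9 = 45.8%
Post-stratifying to population shares instead:
  0.14×60.1 + 0.14×41.1 + 0.42×62.4 + 0.3×18.9 = 46.046%
Difference = 46.046 − 45.8 = 0.246 pp.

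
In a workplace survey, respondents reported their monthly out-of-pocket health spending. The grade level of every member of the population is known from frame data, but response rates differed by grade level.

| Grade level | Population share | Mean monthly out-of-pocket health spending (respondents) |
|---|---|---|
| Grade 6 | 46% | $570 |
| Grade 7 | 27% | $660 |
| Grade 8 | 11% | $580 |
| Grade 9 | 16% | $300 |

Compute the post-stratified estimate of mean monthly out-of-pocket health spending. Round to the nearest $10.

Reweight to the known grade level distribution:
  Grade 6: 0.46 × 570 = 262.2
  Grade 7: 0.27 × 660 = 178.2
  Grade 8: 0.11 × 580 = 63.8
  Grade 9: 0.16 × 300 = 48
Post-stratified estimate = 552.2 → $550.

$550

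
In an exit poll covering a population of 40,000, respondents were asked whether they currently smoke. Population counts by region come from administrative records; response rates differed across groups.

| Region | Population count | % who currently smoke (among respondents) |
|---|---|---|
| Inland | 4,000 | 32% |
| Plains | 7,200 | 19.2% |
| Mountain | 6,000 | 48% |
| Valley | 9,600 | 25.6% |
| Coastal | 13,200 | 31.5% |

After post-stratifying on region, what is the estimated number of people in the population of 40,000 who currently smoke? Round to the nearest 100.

Apply each group's respondent rate to its population count:
  Inland: 4,000 × 32% = 1280
  Plains: 7,200 × 19.2% = 1382.4
  Mountain: 6,000 × 48% = 2880
  Valley: 9,600 × 25.6% = 2457.6
  Coastal: 13,200 × 31.5% = 4158
Estimated total = 12,158 → 12,200.

12,200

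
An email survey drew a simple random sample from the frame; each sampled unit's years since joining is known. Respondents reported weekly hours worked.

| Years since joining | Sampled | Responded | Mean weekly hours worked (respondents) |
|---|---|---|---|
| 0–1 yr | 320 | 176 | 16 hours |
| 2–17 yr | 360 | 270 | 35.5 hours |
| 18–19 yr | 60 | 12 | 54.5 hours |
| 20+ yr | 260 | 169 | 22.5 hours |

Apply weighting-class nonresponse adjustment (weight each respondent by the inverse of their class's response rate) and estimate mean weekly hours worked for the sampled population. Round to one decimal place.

27.0

Response rates by class: 0–1 yr 176/320 = 55%, 2–17 yr 270/360 = 75%, 18–19 yr 12/60 = 20%, 20+ yr 169/260 = 65%.
Each respondent's weight = sampled/responded in their class; summing within a class gives n_sampled, so:
  0–1 yr: 320 × 16 = 5120
  2–17 yr: 360 × 35.5 = 12,780
  18–19 yr: 60 × 54.5 = 3270
  20+ yr: 260 × 22.5 = 5850
Adjusted estimate = 27,020 / 1,000 = 27.02 → 27.0.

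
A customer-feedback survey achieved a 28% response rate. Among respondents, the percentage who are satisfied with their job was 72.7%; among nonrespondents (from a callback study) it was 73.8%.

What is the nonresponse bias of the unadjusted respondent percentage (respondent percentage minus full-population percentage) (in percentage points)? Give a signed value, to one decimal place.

-0.8 percentage points

Nonresponse fraction = 1 − 0.28 = 0.72.
Bias = (nonresponse fraction) × (respondent percentage − nonrespondent percentage)
     = 0.72 × (72.7 − 73.8) = 0.72 × -1.1 = -0.792.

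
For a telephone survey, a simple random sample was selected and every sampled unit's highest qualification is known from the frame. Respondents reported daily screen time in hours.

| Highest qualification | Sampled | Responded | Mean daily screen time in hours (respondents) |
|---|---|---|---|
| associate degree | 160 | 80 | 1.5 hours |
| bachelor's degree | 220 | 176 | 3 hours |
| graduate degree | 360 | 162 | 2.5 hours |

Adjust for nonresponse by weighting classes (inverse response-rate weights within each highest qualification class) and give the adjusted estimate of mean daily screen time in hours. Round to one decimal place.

2.4

Response rates by class: associate degree 80/160 = 50%, bachelor's degree 176/220 = 80%, graduate degree 162/360 = 45%.
With weight = n_sampled/n_responded per class, the weighted class total is n_sampled:
  associate degree: 160 × 1.5 = 240
  bachelor's degree: 220 × 3 = 660
  graduate degree: 360 × 2.5 = 900
Adjusted estimate = 1800 / 740 = 2.43243 → 2.4.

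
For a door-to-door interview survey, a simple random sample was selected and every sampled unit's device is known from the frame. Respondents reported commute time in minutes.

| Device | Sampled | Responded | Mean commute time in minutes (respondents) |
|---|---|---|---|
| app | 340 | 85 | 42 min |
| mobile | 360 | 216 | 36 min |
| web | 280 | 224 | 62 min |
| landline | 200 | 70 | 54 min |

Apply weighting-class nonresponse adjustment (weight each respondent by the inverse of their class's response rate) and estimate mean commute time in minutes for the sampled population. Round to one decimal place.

46.9

Class response rates: app 85/340 = 25%, mobile 216/360 = 60%, web 224/280 = 80%, landline 70/200 = 35%.
Inverse-response-rate weighting restores each class to its sampled count, so class totals weight by n_sampled:
  app: 340 × 42 = 14,280
  mobile: 360 × 36 = 12,960
  web: 280 × 62 = 17,360
  landline: 200 × 54 = 10,800
Adjusted estimate = 55,400 / 1,180 = 46.9492 → 46.9.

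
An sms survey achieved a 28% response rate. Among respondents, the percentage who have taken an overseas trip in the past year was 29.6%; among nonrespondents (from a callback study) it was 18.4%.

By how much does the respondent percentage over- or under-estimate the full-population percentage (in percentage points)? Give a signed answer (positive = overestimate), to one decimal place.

+8.1 percentage points

Nonresponse fraction = 1 − 0.28 = 0.72.
Bias = (nonresponse fraction) × (respondent percentage − nonrespondent percentage)
     = 0.72 × (29.6 − 18.4) = 0.72 × 11.2 = 8.064.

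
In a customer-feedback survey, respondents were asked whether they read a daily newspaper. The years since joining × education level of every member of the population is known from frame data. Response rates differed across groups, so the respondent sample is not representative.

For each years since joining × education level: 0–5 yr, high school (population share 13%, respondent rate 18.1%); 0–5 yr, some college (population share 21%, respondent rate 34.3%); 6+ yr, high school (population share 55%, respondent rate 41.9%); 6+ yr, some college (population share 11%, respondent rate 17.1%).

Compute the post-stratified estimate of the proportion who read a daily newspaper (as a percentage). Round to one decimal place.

34.5%

Post-stratification weights by population share, not respondent share:
  0–5 yr, high school: 0.13 × 18.1 = 2.353
  0–5 yr, some college: 0.21 × 34.3 = 7.203
  6+ yr, high school: 0.55 × 41.9 = 23.045
  6+ yr, some college: 0.11 × 17.1 = 1.881
Post-stratified estimate = 34.482 → 34.5%.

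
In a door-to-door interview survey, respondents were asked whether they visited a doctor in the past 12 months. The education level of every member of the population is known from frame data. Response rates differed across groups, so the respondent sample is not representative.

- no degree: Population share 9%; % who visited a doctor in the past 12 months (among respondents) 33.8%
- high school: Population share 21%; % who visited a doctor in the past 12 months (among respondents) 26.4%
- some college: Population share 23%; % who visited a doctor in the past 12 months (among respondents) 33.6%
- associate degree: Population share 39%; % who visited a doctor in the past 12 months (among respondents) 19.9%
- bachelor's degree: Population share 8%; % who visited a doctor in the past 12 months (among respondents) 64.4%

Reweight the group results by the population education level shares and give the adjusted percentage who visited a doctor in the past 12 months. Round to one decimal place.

29.2%

Reweight to the known education level distribution:
  no degree: 0.09 × 33.8 = 3.042
  high school: 0.21 × 26.4 = 5.544
  some college: 0.23 × 33.6 = 7.728
  associate degree: 0.39 × 19.9 = 7.761
  bachelor's degree: 0.08 × 64.4 = 5.152
Post-stratified estimate = 29.227 → 29.2%.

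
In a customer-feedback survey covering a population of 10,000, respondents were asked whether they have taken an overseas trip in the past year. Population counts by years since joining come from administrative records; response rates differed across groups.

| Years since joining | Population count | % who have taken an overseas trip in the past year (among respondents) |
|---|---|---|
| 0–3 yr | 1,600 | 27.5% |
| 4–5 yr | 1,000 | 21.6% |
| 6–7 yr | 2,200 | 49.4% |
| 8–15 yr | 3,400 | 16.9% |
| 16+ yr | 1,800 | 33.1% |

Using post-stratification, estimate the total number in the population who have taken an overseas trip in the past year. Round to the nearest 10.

Apply each group's respondent rate to its population count:
  0–3 yr: 1,600 × 27.5% = 440
  4–5 yr: 1,000 × 21.6% = 216
  6–7 yr: 2,200 × 49.4% = 1086.8
  8–15 yr: 3,400 × 16.9% = 574.6
  16+ yr: 1,800 × 33.1% = 595.8
Estimated total = 2913.2 → 2,910.

2,910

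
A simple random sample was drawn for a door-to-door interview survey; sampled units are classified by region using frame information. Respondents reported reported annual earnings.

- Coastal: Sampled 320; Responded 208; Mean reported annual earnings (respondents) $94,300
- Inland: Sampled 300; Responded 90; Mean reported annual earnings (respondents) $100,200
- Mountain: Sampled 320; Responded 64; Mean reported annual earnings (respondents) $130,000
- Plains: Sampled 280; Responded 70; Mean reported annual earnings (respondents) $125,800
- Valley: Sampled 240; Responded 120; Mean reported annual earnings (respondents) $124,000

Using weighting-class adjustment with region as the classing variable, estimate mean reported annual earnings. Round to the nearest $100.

Class response rates: Coastal 208/320 = 65%, Inland 90/300 = 30%, Mountain 64/320 = 20%, Plains 70/280 = 25%, Valley 120/240 = 50%.
Each respondent's weight = sampled/responded in their class; summing within a class gives n_sampled, so:
  Coastal: 320 × 94,300 = 30,176,000
  Inland: 300 × 100,200 = 30,060,000
  Mountain: 320 × 130,000 = 41,600,000
  Plains: 280 × 125,800 = 35,224,000
  Valley: 240 × 124,000 = 29,760,000
Adjusted estimate = 166,820,000 / 1,460 = 114260 → $114,300.

$114,300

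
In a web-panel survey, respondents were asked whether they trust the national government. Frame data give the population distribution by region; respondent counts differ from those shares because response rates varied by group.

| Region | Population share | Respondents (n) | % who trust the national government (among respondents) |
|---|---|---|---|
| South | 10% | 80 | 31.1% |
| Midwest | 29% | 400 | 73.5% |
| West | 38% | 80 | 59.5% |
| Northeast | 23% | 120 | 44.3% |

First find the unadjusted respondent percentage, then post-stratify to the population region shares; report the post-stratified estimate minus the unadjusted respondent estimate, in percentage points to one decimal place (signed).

Unadjusted (pooled respondent) estimate weights by respondent counts:
  (80/680)×31.1 + (400/680)×73.5 + (80/680)×59.5 + (120/680)×44.3 = 61.7118%
Reweighting by population region shares:
  0.1×31.1 + 0.29×73.5 + 0.38×59.5 + 0.23×44.3 = 57.224%
Difference = 57.224 − 61.7118 = -4.4878 pp.

-4.5 percentage points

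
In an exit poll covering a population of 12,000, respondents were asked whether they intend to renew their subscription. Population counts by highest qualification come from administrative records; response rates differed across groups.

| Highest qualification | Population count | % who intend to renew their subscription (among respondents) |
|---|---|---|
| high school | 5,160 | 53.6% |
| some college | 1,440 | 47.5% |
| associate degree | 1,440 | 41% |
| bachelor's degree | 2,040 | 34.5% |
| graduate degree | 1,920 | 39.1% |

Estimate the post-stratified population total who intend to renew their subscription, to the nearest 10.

5,490

Apply each group's respondent rate to its population count:
  high school: 5,160 × 53.6% = 2765.76
  some college: 1,440 × 47.5% = 684
  associate degree: 1,440 × 41% = 590.4
  bachelor's degree: 2,040 × 34.5% = 703.8
  graduate degree: 1,920 × 39.1% = 750.72
Estimated total = 5494.68 → 5,490.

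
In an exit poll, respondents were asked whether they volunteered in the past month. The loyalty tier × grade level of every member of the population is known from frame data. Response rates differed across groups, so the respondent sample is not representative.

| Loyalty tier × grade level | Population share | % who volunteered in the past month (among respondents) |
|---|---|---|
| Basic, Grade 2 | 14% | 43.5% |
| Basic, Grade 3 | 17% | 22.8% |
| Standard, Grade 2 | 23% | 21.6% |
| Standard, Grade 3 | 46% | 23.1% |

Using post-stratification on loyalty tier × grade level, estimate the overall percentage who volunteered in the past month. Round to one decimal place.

Reweight to the known loyalty tier × grade level distribution:
  Basic, Grade 2: 0.14 × 43.5 = 6.09
  Basic, Grade 3: 0.17 × 22.8 = 3.876
  Standard, Grade 2: 0.23 × 21.6 = 4.968
  Standard, Grade 3: 0.46 × 23.1 = 10.626
Post-stratified estimate = 25.56 → 25.6%.

25.6%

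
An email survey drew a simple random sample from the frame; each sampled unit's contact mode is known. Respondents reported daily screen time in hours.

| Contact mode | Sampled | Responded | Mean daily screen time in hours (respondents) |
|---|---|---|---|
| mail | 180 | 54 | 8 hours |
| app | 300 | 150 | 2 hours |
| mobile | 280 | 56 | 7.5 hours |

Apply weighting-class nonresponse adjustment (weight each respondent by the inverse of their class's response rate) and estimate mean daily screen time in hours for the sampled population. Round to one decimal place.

5.4

Response rates by class: mail 54/180 = 30%, app 150/300 = 50%, mobile 56/280 = 20%.
Each respondent's weight = sampled/responded in their class; summing within a class gives n_sampled, so:
  mail: 180 × 8 = 1440
  app: 300 × 2 = 600
  mobile: 280 × 7.5 = 2100
Adjusted estimate = 4140 / 760 = 5.44737 → 5.4.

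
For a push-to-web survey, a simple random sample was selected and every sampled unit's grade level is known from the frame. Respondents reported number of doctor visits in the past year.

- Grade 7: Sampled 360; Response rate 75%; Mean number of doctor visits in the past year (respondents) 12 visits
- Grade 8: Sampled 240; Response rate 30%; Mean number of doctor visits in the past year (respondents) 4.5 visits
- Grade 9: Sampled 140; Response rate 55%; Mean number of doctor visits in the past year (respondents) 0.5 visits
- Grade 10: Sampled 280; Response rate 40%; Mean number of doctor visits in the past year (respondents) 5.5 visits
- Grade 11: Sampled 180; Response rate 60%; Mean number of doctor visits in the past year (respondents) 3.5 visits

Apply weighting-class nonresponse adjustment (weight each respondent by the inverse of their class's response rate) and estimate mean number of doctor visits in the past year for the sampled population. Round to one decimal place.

Each respondent's weight = sampled/responded in their class; summing within a class gives n_sampled, so:
  Grade 7: 360 × 12 = 4320
  Grade 8: 240 × 4.5 = 1080
  Grade 9: 140 × 0.5 = 70
  Grade 10: 280 × 5.5 = 1540
  Grade 11: 180 × 3.5 = 630
Adjusted estimate = 7640 / 1,200 = 6.36667 → 6.4.

6.4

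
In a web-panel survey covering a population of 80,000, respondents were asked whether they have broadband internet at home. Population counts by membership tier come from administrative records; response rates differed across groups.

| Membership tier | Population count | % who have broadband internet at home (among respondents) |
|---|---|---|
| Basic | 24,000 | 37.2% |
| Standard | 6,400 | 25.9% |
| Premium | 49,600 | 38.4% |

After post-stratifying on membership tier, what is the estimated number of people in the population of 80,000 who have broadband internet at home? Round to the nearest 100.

29,600

Estimated count per cell = population count × respondent percentage:
  Basic: 24,000 × 37.2% = 8928
  Standard: 6,400 × 25.9% = 1657.6
  Premium: 49,600 × 38.4% = 19046.4
Estimated total = 29,632 → 29,600.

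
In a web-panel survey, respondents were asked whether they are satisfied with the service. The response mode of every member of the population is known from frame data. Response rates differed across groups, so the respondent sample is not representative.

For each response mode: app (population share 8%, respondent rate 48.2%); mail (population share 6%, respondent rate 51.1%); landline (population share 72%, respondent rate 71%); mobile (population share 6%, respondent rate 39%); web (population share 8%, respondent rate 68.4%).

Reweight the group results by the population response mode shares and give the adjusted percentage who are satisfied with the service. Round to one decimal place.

Reweight to the known response mode distribution:
  app: 0.08 × 48.2 = 3.856
  mail: 0.06 × 51.1 = 3.066
  landline: 0.72 × 71 = 51.12
  mobile: 0.06 × 39 = 2.34
  web: 0.08 × 68.4 = 5.472
Post-stratified estimate = 65.854 → 65.9%.

65.9%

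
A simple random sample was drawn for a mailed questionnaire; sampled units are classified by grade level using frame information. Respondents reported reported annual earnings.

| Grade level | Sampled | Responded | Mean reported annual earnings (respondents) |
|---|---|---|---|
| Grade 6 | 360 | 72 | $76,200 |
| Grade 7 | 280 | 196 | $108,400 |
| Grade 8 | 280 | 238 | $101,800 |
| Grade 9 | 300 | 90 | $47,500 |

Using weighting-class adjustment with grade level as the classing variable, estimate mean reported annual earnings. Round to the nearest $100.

Class response rates: Grade 6 72/360 = 20%, Grade 7 196/280 = 70%, Grade 8 238/280 = 85%, Grade 9 90/300 = 30%.
With weight = n_sampled/n_responded per class, the weighted class total is n_sampled:
  Grade 6: 360 × 76,200 = 27,432,000
  Grade 7: 280 × 108,400 = 30,352,000
  Grade 8: 280 × 101,800 = 28,504,000
  Grade 9: 300 × 47,500 = 14,250,000
Adjusted estimate = 100,538,000 / 1,220 = 82408.2 → $82,400.

$82,400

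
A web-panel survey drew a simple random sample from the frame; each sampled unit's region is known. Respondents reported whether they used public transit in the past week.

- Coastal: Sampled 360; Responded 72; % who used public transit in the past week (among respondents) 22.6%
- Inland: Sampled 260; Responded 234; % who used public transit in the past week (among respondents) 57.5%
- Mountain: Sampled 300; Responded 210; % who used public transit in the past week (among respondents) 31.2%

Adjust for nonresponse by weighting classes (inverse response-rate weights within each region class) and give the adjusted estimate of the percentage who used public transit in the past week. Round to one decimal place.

35.3%

Class response rates: Coastal 72/360 = 20%, Inland 234/260 = 90%, Mountain 210/300 = 70%.
Weighting each respondent by the inverse class response rate inflates each class back to its sampled size, so the class weight is n_sampled:
  Coastal: 360 × 22.6 = 8136
  Inland: 260 × 57.5 = 14,950
  Mountain: 300 × 31.2 = 9360
Adjusted estimate = 32,446 / 920 = 35.2674 → 35.3%.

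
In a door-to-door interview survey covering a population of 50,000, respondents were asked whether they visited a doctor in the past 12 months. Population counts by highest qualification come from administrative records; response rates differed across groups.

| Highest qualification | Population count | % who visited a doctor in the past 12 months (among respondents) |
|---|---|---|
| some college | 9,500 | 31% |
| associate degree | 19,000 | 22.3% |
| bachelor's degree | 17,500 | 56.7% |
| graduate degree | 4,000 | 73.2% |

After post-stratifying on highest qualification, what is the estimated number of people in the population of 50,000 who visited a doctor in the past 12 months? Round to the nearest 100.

Apply each group's respondent rate to its population count:
  some college: 9,500 × 31% = 2945
  associate degree: 19,000 × 22.3% = 4237
  bachelor's degree: 17,500 × 56.7% = 9922.5
  graduate degree: 4,000 × 73.2% = 2928
Estimated total = 20032.5 → 20,000.

20,000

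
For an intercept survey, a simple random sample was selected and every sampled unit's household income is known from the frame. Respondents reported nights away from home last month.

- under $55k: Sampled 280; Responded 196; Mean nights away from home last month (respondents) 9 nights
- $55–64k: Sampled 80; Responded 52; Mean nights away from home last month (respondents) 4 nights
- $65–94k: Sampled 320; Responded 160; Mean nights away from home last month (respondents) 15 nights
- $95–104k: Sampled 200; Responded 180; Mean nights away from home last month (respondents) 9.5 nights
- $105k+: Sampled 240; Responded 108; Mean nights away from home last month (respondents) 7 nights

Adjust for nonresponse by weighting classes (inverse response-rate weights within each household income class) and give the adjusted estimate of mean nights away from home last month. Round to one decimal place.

10.0

Response rates by class: under $55k 196/280 = 70%, $55–64k 52/80 = 65%, $65–94k 160/320 = 50%, $95–104k 180/200 = 90%, $105k+ 108/240 = 45%.
Each respondent's weight = sampled/responded in their class; summing within a class gives n_sampled, so:
  under $55k: 280 × 9 = 2520
  $55–64k: 80 × 4 = 320
  $65–94k: 320 × 15 = 4800
  $95–104k: 200 × 9.5 = 1900
  $105k+: 240 × 7 = 1680
Adjusted estimate = 11,220 / 1,120 = 10.0179 → 10.0.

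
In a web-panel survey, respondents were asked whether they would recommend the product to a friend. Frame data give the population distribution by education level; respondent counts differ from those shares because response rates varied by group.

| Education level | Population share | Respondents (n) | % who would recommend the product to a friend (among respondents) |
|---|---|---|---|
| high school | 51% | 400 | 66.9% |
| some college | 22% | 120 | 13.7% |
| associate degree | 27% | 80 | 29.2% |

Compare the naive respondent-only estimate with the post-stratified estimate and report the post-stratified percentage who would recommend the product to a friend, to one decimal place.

Naive respondent-only estimate (weights = respondent counts):
  (400/600)×66.9 + (120/600)×13.7 + (80/600)×29.2 = 51.2333%
Reweighting by population education level shares:
  0.51×66.9 + 0.22×13.7 + 0.27×29.2 = 45.017%

45.0%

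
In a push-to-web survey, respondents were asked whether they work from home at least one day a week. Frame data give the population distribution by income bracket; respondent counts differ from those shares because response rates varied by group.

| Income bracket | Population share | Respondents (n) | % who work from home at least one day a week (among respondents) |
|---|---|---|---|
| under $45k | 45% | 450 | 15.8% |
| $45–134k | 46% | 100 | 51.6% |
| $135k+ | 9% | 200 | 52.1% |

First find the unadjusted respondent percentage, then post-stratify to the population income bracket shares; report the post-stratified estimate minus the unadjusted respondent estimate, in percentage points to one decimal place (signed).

Without adjustment, the pooled respondent share is:
  (450/750)×15.8 + (100/750)×51.6 + (200/750)×52.1 = 30.2533%
Reweighting by population income bracket shares:
  0.45×15.8 + 0.46×51.6 + 0.09×52.1 = 35.535%
Difference = 35.535 − 30.2533 = 5.2817 pp.

+5.3 percentage points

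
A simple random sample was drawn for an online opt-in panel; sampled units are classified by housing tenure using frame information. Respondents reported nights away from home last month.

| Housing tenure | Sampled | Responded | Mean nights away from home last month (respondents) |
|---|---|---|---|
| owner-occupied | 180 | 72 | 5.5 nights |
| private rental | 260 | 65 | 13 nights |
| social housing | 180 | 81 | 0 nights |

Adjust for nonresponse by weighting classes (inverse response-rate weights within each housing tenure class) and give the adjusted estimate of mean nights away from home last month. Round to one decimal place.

7.0

Class response rates: owner-occupied 72/180 = 40%, private rental 65/260 = 25%, social housing 81/180 = 45%.
With weight = n_sampled/n_responded per class, the weighted class total is n_sampled:
  owner-occupied: 180 × 5.5 = 990
  private rental: 260 × 13 = 3380
  social housing: 180 × 0 = 0
Adjusted estimate = 4370 / 620 = 7.04839 → 7.0.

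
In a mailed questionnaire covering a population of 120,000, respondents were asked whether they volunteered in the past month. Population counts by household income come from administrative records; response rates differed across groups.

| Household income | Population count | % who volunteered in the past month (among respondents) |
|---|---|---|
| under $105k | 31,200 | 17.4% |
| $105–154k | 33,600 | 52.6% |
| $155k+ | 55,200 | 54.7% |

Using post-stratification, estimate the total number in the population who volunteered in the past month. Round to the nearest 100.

53,300

Apply each group's respondent rate to its population count:
  under $105k: 31,200 × 17.4% = 5428.8
  $105–154k: 33,600 × 52.6% = 17673.6
  $155k+: 55,200 × 54.7% = 30194.4
Estimated total = 53296.8 → 53,300.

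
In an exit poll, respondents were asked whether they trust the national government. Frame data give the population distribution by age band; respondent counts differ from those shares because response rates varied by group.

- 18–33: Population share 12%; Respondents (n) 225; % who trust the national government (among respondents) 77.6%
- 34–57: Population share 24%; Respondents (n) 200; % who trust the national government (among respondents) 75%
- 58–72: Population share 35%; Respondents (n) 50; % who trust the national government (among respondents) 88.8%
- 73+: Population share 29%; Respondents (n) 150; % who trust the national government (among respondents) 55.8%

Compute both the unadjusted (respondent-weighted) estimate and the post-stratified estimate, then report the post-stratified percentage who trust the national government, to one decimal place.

Naive respondent-only estimate (weights = respondent counts):
  (225/625)×77.6 + (200/625)×75 + (50/625)×88.8 + (150/625)×55.8 = 72.432%
Reweighting by population age band shares:
  0.12×77.6 + 0.24×75 + 0.35×88.8 + 0.29×55.8 = 74.574%

74.6%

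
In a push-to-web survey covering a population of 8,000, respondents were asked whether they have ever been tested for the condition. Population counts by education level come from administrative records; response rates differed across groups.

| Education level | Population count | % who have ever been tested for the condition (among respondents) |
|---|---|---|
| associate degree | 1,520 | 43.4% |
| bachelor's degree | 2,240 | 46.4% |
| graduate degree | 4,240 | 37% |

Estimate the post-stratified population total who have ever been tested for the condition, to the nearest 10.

3,270

Each cell contributes its population count × the respondent rate:
  associate degree: 1,520 × 43.4% = 659.68
  bachelor's degree: 2,240 × 46.4% = 1039.36
  graduate degree: 4,240 × 37% = 1568.8
Estimated total = 3267.84 → 3,270.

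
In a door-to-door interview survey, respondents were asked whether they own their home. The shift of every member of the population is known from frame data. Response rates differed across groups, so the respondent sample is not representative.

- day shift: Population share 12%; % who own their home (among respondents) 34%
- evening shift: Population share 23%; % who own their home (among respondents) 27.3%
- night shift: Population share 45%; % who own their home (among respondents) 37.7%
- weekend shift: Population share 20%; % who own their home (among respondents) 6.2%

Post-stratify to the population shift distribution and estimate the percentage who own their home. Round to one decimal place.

28.6%

Each cell contributes population-share × respondent value:
  day shift: 0.12 × 34 = 4.08
  evening shift: 0.23 × 27.3 = 6.279
  night shift: 0.45 × 37.7 = 16.965
  weekend shift: 0.2 × 6.2 = 1.24
Post-stratified estimate = 28.564 → 28.6%.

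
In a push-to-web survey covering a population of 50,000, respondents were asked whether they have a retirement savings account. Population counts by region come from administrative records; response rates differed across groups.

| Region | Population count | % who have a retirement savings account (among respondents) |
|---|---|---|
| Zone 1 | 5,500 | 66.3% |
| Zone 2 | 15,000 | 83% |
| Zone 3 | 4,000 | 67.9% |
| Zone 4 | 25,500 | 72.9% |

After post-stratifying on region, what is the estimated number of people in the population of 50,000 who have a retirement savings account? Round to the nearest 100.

37,400

Apply each group's respondent rate to its population count:
  Zone 1: 5,500 × 66.3% = 3646.5
  Zone 2: 15,000 × 83% = 12,450
  Zone 3: 4,000 × 67.9% = 2716
  Zone 4: 25,500 × 72.9% = 18589.5
Estimated total = 37,402 → 37,400.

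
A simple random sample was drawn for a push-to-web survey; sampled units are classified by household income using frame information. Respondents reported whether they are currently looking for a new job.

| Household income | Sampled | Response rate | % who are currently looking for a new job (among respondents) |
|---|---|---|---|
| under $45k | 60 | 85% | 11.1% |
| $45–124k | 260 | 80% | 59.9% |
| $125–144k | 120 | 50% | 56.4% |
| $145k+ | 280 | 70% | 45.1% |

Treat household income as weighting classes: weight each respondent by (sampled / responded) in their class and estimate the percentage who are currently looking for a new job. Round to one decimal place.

Each respondent's weight = sampled/responded in their class; summing within a class gives n_sampled, so:
  under $45k: 60 × 11.1 = 666
  $45–124k: 260 × 59.9 = 15,574
  $125–144k: 120 × 56.4 = 6768
  $145k+: 280 × 45.1 = 12,628
Adjusted estimate = 35,636 / 720 = 49.4944 → 49.5%.

49.5%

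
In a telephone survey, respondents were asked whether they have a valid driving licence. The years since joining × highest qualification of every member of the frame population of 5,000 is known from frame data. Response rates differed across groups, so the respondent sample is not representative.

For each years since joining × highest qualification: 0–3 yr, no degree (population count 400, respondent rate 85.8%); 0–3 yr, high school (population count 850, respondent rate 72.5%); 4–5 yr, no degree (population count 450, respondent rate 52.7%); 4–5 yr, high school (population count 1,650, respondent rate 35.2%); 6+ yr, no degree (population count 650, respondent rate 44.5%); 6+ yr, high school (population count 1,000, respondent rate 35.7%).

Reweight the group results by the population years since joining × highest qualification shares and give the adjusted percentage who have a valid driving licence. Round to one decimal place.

Each cell contributes population-share × respondent value:
  0–3 yr, no degree: (400/5,000) × 85.8 = 6.864
  0–3 yr, high school: (850/5,000) × 72.5 = 12.325
  4–5 yr, no degree: (450/5,000) × 52.7 = 4.743
  4–5 yr, high school: (1,650/5,000) × 35.2 = 11.616
  6+ yr, no degree: (650/5,000) × 44.5 = 5.785
  6+ yr, high school: (1,000/5,000) × 35.7 = 7.14
Post-stratified estimate = 48.473 → 48.5%.

48.5%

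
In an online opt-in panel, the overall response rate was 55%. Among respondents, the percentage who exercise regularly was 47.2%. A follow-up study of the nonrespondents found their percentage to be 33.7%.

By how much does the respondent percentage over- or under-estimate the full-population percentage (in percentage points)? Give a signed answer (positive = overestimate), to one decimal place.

+6.1 percentage points

Nonresponse fraction = 1 − 0.55 = 0.45.
Bias = (nonresponse fraction) × (respondent percentage − nonrespondent percentage)
     = 0.45 × (47.2 − 33.7) = 0.45 × 13.5 = 6.075.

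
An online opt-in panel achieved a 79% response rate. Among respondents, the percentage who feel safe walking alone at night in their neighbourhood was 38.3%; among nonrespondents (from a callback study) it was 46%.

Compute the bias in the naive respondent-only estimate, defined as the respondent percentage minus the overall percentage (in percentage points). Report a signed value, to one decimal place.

-1.6 percentage points

Nonresponse fraction = 1 − 0.79 = 0.21.
Bias = (nonresponse fraction) × (respondent percentage − nonrespondent percentage)
     = 0.21 × (38.3 − 46) = 0.21 × -7.7 = -1.617.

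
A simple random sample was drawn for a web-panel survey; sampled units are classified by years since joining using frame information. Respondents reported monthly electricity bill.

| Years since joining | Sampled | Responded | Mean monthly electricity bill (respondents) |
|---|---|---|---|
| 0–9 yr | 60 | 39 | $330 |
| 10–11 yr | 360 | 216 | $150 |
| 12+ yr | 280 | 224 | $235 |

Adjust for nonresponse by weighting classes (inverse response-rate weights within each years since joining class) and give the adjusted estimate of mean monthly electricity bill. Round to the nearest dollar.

Class response rates: 0–9 yr 39/60 = 65%, 10–11 yr 216/360 = 60%, 12+ yr 224/280 = 80%.
Weighting each respondent by the inverse class response rate inflates each class back to its sampled size, so the class weight is n_sampled:
  0–9 yr: 60 × 330 = 19,800
  10–11 yr: 360 × 150 = 54,000
  12+ yr: 280 × 235 = 65,800
Adjusted estimate = 139,600 / 700 = 199.429 → $199.

$199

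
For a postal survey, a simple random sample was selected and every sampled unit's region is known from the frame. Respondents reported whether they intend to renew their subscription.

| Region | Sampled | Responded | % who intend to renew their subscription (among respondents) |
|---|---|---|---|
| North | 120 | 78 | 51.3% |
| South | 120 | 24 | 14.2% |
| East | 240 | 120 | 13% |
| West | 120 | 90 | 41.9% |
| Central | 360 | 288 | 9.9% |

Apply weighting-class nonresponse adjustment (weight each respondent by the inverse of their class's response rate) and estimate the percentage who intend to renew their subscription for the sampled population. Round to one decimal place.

Response rates by class: North 78/120 = 65%, South 24/120 = 20%, East 120/240 = 50%, West 90/120 = 75%, Central 288/360 = 80%.
Inverse-response-rate weighting restores each class to its sampled count, so class totals weight by n_sampled:
  North: 120 × 51.3 = 6156
  South: 120 × 14.2 = 1704
  East: 240 × 13 = 3120
  West: 120 × 41.9 = 5028
  Central: 360 × 9.9 = 3564
Adjusted estimate = 19,572 / 960 = 20.3875 → 20.4%.

20.4%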